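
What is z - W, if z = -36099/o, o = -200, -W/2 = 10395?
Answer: 4194099/200 ≈ 20971.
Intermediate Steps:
W = -20790 (W = -2*10395 = -20790)
z = 36099/200 (z = -36099/(-200) = -36099*(-1/200) = 36099/200 ≈ 180.50)
z - W = 36099/200 - 1*(-20790) = 36099/200 + 20790 = 4194099/200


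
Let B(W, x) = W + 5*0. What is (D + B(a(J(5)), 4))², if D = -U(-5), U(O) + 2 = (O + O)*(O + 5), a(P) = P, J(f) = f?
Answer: 49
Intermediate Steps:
B(W, x) = W (B(W, x) = W + 0 = W)
U(O) = -2 + 2*O*(5 + O) (U(O) = -2 + (O + O)*(O + 5) = -2 + (2*O)*(5 + O) = -2 + 2*O*(5 + O))
D = 2 (D = -(-2 + 2*(-5)² + 10*(-5)) = -(-2 + 2*25 - 50) = -(-2 + 50 - 50) = -1*(-2) = 2)
(D + B(a(J(5)), 4))² = (2 + 5)² = 7² = 49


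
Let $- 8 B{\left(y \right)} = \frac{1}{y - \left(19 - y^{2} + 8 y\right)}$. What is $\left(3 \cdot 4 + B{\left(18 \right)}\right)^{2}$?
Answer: $\frac{295255489}{2050624} \approx 143.98$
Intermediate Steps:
$B{\left(y \right)} = - \frac{1}{8 \left(-19 + y^{2} - 7 y\right)}$ ($B{\left(y \right)} = - \frac{1}{8 \left(y - \left(19 - y^{2} + 8 y\right)\right)} = - \frac{1}{8 \left(-19 + y^{2} - 7 y\right)}$)
$\left(3 \cdot 4 + B{\left(18 \right)}\right)^{2} = \left(3 \cdot 4 + \frac{1}{8 \left(19 - 18^{2} + 7 \cdot 18\right)}\right)^{2} = \left(12 + \frac{1}{8 \left(19 - 324 + 126\right)}\right)^{2} = \left(12 + \frac{1}{8 \left(-179\right)}\right)^{2} = \left(12 + \frac{1}{8} \left(- \frac{1}{179}\right)\right)^{2} = \left(12 - \frac{1}{1432}\right)^{2} = \left(\frac{17183}{1432}\right)^{2} = \frac{295255489}{2050624}$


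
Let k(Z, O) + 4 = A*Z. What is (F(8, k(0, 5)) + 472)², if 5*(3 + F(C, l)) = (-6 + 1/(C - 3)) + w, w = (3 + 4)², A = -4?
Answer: 142587481/625 ≈ 2.2814e+5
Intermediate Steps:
w = 49 (w = 7² = 49)
k(Z, O) = -4 - 4*Z
F(C, l) = 28/5 + 1/(5*(-3 + C)) (F(C, l) = -3 + ((-6 + 1/(C - 3)) + 49)/5 = -3 + ((-6 + 1/(-3 + C)) + 49)/5 = -3 + (43 + 1/(-3 + C))/5 = -3 + (43/5 + 1/(5*(-3 + C))) = 28/5 + 1/(5*(-3 + C)))
(F(8, k(0, 5)) + 472)² = ((-83 + 28*8)/(5*(-3 + 8)) + 472)² = ((⅕)*(-83 + 224)/5 + 472)² = ((⅕)*(⅕)*141 + 472)² = (141/25 + 472)² = (11941/25)² = 142587481/625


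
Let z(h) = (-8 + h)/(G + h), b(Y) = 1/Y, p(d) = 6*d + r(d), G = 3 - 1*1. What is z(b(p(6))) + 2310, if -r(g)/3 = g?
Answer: 85327/37 ≈ 2306.1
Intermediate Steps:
G = 2 (G = 3 - 1 = 2)
r(g) = -3*g
p(d) = 3*d (p(d) = 6*d - 3*d = 3*d)
z(h) = (-8 + h)/(2 + h)
z(b(p(6))) + 2310 = (-8 + 1/(3*6))/(2 + 1/(3*6)) + 2310 = (-8 + 1/18)/(2 + 1/18) + 2310 = -143/18/(37/18) + 2310 = (18/37)*(-143/18) + 2310 = -143/37 + 2310 = 85327/37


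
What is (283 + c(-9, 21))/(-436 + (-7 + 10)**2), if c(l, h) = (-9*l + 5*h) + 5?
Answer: -474/427 ≈ -1.1101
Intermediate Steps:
c(l, h) = 5 - 9*l + 5*h
(283 + c(-9, 21))/(-436 + (-7 + 10)**2) = (283 + (5 - 9*(-9) + 5*21))/(-436 + (-7 + 10)**2) = (283 + (5 + 81 + 105))/(-436 + 3**2) = (283 + 191)/(-436 + 9) = 474/(-427) = 474*(-1/427) = -474/427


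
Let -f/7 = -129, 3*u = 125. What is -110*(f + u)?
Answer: -311740/3 ≈ -1.0391e+5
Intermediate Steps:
u = 125/3 (u = (1/3)*125 = 125/3 ≈ 41.667)
f = 903 (f = -7*(-129) = 903)
-110*(f + u) = -110*(903 + 125/3) = -110*2834/3 = -311740/3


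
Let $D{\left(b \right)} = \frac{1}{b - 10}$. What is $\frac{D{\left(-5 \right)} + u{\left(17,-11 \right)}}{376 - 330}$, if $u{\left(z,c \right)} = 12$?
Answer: $\frac{179}{690} \approx 0.25942$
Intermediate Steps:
$D{\left(b \right)} = \frac{1}{-10 + b}$
$\frac{D{\left(-5 \right)} + u{\left(17,-11 \right)}}{376 - 330} = \frac{\frac{1}{-10 - 5} + 12}{376 - 330} = \frac{\frac{1}{-15} + 12}{46} = \left(- \frac{1}{15} + 12\right) \frac{1}{46} = \frac{179}{15} \cdot \frac{1}{46} = \frac{179}{690}$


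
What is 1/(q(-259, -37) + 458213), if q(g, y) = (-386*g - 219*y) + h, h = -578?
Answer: 1/565712 ≈ 1.7677e-6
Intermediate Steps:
q(g, y) = -578 - 386*g - 219*y (q(g, y) = (-386*g - 219*y) - 578 = -578 - 386*g - 219*y)
1/(q(-259, -37) + 458213) = 1/((-578 - 386*(-259) - 219*(-37)) + 458213) = 1/((-578 + 99974 + 8103) + 458213) = 1/(107499 + 458213) = 1/565712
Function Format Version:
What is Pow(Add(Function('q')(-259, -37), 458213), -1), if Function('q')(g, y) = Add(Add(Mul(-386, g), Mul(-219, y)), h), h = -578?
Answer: Rational(1, 565712) ≈ 1.7677e-6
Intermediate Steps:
Function('q')(g, y) = Add(-578, Mul(-386, g), Mul(-219, y)) (Function('q')(g, y) = Add(Add(Mul(-386, g), Mul(-219, y)), -578) = Add(-578, Mul(-386, g), Mul(-219, y)))
Pow(Add(Function('q')(-259, -37), 458213), -1) = Pow(Add(Add(-578, Mul(-386, -259), Mul(-219, -37)), 458213), -1) = Pow(Add(Add(-578, 99974, 8103), 458213), -1) = Pow(Add(107499, 458213), -1) = Pow(565712, -1) = Rational(1, 565712)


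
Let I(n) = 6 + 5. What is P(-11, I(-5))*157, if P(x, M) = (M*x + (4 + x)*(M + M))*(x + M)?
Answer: 0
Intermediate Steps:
I(n) = 11
P(x, M) = (M + x)*(M*x + 2*M*(4 + x)) (P(x, M) = (M*x + (4 + x)*(2*M))*(M + x) = (M*x + 2*M*(4 + x))*(M + x) = (M + x)*(M*x + 2*M*(4 + x)))
P(-11, I(-5))*157 = (11*(3*(-11)**2 + 8*11 + 8*(-11) + 3*11*(-11)))*157 = (11*(3*121 + 88 - 88 - 363))*157 = (11*(363 + 88 - 88 - 363))*157 = (11*0)*157 = 0*157 = 0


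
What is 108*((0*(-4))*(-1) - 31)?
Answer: -3348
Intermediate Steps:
108*((0*(-4))*(-1) - 31) = 108*(0*(-1) - 31) = 108*(0 - 31) = 108*(-31) = -3348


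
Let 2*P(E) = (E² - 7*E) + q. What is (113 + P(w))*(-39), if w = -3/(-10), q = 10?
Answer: -912561/200 ≈ -4562.8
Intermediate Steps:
w = 3/10 (w = -3*(-⅒) = 3/10 ≈ 0.30000)
P(E) = 5 + E²/2 - 7*E/2 (P(E) = ((E² - 7*E) + 10)/2 = (10 + E² - 7*E)/2 = 5 + E²/2 - 7*E/2)
(113 + P(w))*(-39) = (113 + (5 + (3/10)²/2 - 7/2*3/10))*(-39) = (113 + (5 + (½)*(9/100) - 21/20))*(-39) = (113 + (5 + 9/200 - 21/20))*(-39) = (113 + 799/200)*(-39) = (23399/200)*(-39) = -912561/200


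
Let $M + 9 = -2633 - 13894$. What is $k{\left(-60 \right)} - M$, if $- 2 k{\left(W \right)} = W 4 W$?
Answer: $9336$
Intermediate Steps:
$M = -16536$ ($M = -9 - 16527 = -16536$)
$k{\left(W \right)} = - 2 W^{2}$ ($k{\left(W \right)} = - \frac{W 4 W}{2} = - \frac{4 W W}{2} = - \frac{4 W^{2}}{2} = - 2 W^{2}$)
$k{\left(-60 \right)} - M = - 2 \left(-60\right)^{2} - -16536 = \left(-2\right) 3600 + 16536 = -7200 + 16536 = 9336$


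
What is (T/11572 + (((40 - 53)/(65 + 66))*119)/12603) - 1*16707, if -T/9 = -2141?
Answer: -319160301587939/19105290996 ≈ -16705.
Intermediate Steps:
T = 19269 (T = -9*(-2141) = 19269)
(T/11572 + (((40 - 53)/(65 + 66))*119)/12603) - 1*16707 = (19269/11572 + (((40 - 53)/(65 + 66))*119)/12603) - 1*16707 = (19269*(1/11572) + (-13/131*119)*(1/12603)) - 16707 = (19269/11572 + (-13*1/131*119)*(1/12603)) - 16707 = (19269/11572 - 13/131*119*(1/12603)) - 16707 = (19269/11572 - 1547/131*1/12603) - 16707 = (19269/11572 - 1547/1650993) - 16707 = 31795082233/19105290996 - 16707 = -319160301587939/19105290996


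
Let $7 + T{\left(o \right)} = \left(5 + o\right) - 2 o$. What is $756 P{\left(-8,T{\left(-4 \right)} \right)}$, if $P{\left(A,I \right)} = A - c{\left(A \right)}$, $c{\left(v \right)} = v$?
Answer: $0$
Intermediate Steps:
$T{\left(o \right)} = -2 - o$ ($T{\left(o \right)} = -7 - \left(-5 + o\right) = -2 - o$)
$P{\left(A,I \right)} = 0$ ($P{\left(A,I \right)} = A - A = 0$)
$756 P{\left(-8,T{\left(-4 \right)} \right)} = 756 \cdot 0 = 0$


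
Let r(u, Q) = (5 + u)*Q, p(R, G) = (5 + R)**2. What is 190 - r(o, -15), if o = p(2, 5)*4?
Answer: 3205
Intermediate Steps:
o = 196 (o = (5 + 2)**2*4 = 7**2*4 = 49*4 = 196)
r(u, Q) = Q*(5 + u)
190 - r(o, -15) = 190 - (-15)*(5 + 196) = 190 - (-15)*201 = 190 - 1*(-3015) = 190 + 3015 = 3205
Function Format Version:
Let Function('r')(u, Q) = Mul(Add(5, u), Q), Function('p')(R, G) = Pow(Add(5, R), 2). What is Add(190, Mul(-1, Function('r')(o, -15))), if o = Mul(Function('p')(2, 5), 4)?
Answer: 3205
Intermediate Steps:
o = 196 (o = Mul(Pow(Add(5, 2), 2), 4) = Mul(Pow(7, 2), 4) = Mul(49, 4) = 196)
Function('r')(u, Q) = Mul(Q, Add(5, u))
Add(190, Mul(-1, Function('r')(o, -15))) = Add(190, Mul(-1, Mul(-15, Add(5, 196)))) = Add(190, Mul(-1, Mul(-15, 201))) = Add(190, Mul(-1, -3015)) = Add(190, 3015) = 3205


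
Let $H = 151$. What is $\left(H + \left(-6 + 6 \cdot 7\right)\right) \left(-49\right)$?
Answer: $-9163$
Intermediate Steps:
$\left(H + \left(-6 + 6 \cdot 7\right)\right) \left(-49\right) = \left(151 + \left(-6 + 6 \cdot 7\right)\right) \left(-49\right) = \left(151 + \left(-6 + 42\right)\right) \left(-49\right) = \left(151 + 36\right) \left(-49\right) = 187 \left(-49\right) = -9163$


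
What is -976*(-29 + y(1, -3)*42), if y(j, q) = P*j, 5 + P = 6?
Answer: -12688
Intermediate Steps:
P = 1 (P = -5 + 6 = 1)
y(j, q) = j (y(j, q) = 1*j = j)
-976*(-29 + y(1, -3)*42) = -976*(-29 + 1*42) = -976*(-29 + 42) = -976*13 = -12688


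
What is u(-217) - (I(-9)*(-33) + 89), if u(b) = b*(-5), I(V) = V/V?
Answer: 1029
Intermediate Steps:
I(V) = 1
u(b) = -5*b
u(-217) - (I(-9)*(-33) + 89) = -5*(-217) - (1*(-33) + 89) = 1085 - (-33 + 89) = 1085 - 1*56 = 1085 - 56 = 1029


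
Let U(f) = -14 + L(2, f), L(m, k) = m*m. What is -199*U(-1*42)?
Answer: 1990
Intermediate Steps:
L(m, k) = m²
U(f) = -10 (U(f) = -14 + 2² = -14 + 4 = -10)
-199*U(-1*42) = -199*(-10) = 1990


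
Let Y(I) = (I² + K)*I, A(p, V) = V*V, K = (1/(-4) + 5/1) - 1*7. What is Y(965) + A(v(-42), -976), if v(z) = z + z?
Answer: 3598330119/4 ≈ 8.9958e+8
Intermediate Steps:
v(z) = 2*z
K = -9/4 (K = (1*(-¼) + 5*1) - 7 = (-¼ + 5) - 7 = 19/4 - 7 = -9/4 ≈ -2.2500)
A(p, V) = V²
Y(I) = I*(-9/4 + I²) (Y(I) = (I² - 9/4)*I = (-9/4 + I²)*I = I*(-9/4 + I²))
Y(965) + A(v(-42), -976) = 965*(-9/4 + 965²) + (-976)² = 965*(-9/4 + 931225) + 952576 = 965*(3724891/4) + 952576 = 3594519815/4 + 952576 = 3598330119/4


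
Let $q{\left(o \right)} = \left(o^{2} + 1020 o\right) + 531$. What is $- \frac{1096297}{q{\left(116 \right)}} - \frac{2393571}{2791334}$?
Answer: $- \frac{482402469785}{52759003934} \approx -9.1435$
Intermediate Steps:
$q{\left(o \right)} = 531 + o^{2} + 1020 o$
$- \frac{1096297}{q{\left(116 \right)}} - \frac{2393571}{2791334} = - \frac{1096297}{531 + 116^{2} + 1020 \cdot 116} - \frac{2393571}{2791334} = - \frac{1096297}{531 + 13456 + 118320} - \frac{2393571}{2791334} = - \frac{1096297}{132307} - \frac{2393571}{2791334} = - \frac{482402469785}{52759003934}$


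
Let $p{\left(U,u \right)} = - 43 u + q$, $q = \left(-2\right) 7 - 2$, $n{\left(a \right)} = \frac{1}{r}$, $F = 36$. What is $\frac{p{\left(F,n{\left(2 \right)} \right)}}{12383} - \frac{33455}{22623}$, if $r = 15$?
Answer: $- \frac{2073500428}{1400703045} \approx -1.4803$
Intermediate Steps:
$n{\left(a \right)} = \frac{1}{15}$
$q = -16$ ($q = -14 - 2 = -16$)
$p{\left(U,u \right)} = -16 - 43 u$ ($p{\left(U,u \right)} = - 43 u - 16 = -16 - 43 u$)
$\frac{p{\left(F,n{\left(2 \right)} \right)}}{12383} - \frac{33455}{22623} = \frac{-16 - \frac{43}{15}}{12383} - \frac{33455}{22623} = \left(-16 - \frac{43}{15}\right) \frac{1}{12383} - \frac{33455}{22623} = \left(- \frac{283}{15}\right) \frac{1}{12383} - \frac{33455}{22623} = - \frac{283}{185745} - \frac{33455}{22623} = - \frac{2073500428}{1400703045}$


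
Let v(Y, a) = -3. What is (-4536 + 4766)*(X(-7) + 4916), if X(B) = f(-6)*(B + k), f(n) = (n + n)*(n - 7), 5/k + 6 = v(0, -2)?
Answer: 2578760/3 ≈ 8.5959e+5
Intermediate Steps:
k = -5/9 (k = 5/(-6 - 3) = 5/(-9) = 5*(-⅑) = -5/9 ≈ -0.55556)
f(n) = 2*n*(-7 + n) (f(n) = (2*n)*(-7 + n) = 2*n*(-7 + n))
X(B) = -260/3 + 156*B (X(B) = (2*(-6)*(-7 - 6))*(B - 5/9) = (2*(-6)*(-13))*(-5/9 + B) = 156*(-5/9 + B) = -260/3 + 156*B)
(-4536 + 4766)*(X(-7) + 4916) = (-4536 + 4766)*((-260/3 + 156*(-7)) + 4916) = 230*((-260/3 - 1092) + 4916) = 230*(-3536/3 + 4916) = 230*(11212/3) = 2578760/3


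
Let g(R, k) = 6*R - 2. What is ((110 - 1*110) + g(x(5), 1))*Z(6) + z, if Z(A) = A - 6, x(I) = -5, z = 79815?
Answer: 79815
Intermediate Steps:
Z(A) = -6 + A
g(R, k) = -2 + 6*R
((110 - 1*110) + g(x(5), 1))*Z(6) + z = ((110 - 1*110) + (-2 + 6*(-5)))*(-6 + 6) + 79815 = ((110 - 110) + (-2 - 30))*0 + 79815 = (0 - 32)*0 + 79815 = -32*0 + 79815 = 0 + 79815 = 79815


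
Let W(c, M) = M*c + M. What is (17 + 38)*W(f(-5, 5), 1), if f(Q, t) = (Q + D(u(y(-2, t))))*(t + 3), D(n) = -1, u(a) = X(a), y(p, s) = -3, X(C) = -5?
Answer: -2585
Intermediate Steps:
u(a) = -5
f(Q, t) = (-1 + Q)*(3 + t) (f(Q, t) = (Q - 1)*(t + 3) = (-1 + Q)*(3 + t))
W(c, M) = M + M*c
(17 + 38)*W(f(-5, 5), 1) = (17 + 38)*(1*(1 + (-3 - 1*5 + 3*(-5) - 5*5))) = 55*(1*(1 + (-3 - 5 - 15 - 25))) = 55*(1*(1 - 48)) = 55*(1*(-47)) = 55*(-47) = -2585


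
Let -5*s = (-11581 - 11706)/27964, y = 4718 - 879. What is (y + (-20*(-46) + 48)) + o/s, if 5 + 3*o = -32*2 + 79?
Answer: 337220027/69861 ≈ 4827.0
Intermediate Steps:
o = 10/3 (o = -5/3 + (-32*2 + 79)/3 = -5/3 + (-64 + 79)/3 = -5/3 + (⅓)*15 = -5/3 + 5 = 10/3 ≈ 3.3333)
y = 3839
s = 23287/139820 (s = -(-11581 - 11706)/(5*27964) = -(-23287)/(5*27964) = -⅕*(-23287/27964) = 23287/139820 ≈ 0.16655)
(y + (-20*(-46) + 48)) + o/s = (3839 + (-20*(-46) + 48)) + 10/(3*(23287/139820)) = (3839 + (920 + 48)) + (10/3)*(139820/23287) = (3839 + 968) + 1398200/69861 = 4807 + 1398200/69861 = 337220027/69861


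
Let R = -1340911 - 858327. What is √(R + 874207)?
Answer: I*√1325031 ≈ 1151.1*I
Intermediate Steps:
R = -2199238
√(R + 874207) = √(-2199238 + 874207) = √(-1325031) = I*√1325031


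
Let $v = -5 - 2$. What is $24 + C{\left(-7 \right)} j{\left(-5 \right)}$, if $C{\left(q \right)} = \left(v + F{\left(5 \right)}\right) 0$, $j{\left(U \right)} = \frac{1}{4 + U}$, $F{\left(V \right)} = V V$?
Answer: $24$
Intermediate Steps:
$v = -7$ ($v = -5 - 2 = -7$)
$F{\left(V \right)} = V^{2}$
$C{\left(q \right)} = 0$ ($C{\left(q \right)} = \left(-7 + 5^{2}\right) 0 = \left(-7 + 25\right) 0 = 18 \cdot 0 = 0$)
$24 + C{\left(-7 \right)} j{\left(-5 \right)} = 24 + \frac{0}{4 - 5} = 24 + \frac{0}{-1} = 24 + 0 \left(-1\right) = 24 + 0 = 24$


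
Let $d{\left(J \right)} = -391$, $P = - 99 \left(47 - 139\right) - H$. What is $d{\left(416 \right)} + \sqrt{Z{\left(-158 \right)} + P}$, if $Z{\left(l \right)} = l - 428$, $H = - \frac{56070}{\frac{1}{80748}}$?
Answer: $-391 + \sqrt{4527548882} \approx 66896.0$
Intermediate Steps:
$H = -4527540360$ ($H = - 56070 \frac{1}{\frac{1}{80748}} = \left(-56070\right) 80748 = -4527540360$)
$P = 4527549468$ ($P = - 99 \left(47 - 139\right) - -4527540360 = \left(-99\right) \left(-92\right) + 4527540360 = 9108 + 4527540360 = 4527549468$)
$Z{\left(l \right)} = -428 + l$
$d{\left(416 \right)} + \sqrt{Z{\left(-158 \right)} + P} = -391 + \sqrt{\left(-428 - 158\right) + 4527549468} = -391 + \sqrt{-586 + 4527549468} = -391 + \sqrt{4527548882}$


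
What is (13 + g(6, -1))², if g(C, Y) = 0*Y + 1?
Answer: 196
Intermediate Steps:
g(C, Y) = 1 (g(C, Y) = 0 + 1 = 1)
(13 + g(6, -1))² = (13 + 1)² = 14² = 196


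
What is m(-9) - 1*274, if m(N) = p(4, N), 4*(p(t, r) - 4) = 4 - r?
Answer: -1067/4 ≈ -266.75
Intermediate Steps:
p(t, r) = 5 - r/4 (p(t, r) = 4 + (4 - r)/4 = 4 + (1 - r/4) = 5 - r/4)
m(N) = 5 - N/4
m(-9) - 1*274 = (5 - 1/4*(-9)) - 1*274 = (5 + 9/4) - 274 = 29/4 - 274 = -1067/4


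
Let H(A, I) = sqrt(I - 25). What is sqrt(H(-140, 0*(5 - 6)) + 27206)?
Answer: sqrt(27206 + 5*I) ≈ 164.94 + 0.015*I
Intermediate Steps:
H(A, I) = sqrt(-25 + I)
sqrt(H(-140, 0*(5 - 6)) + 27206) = sqrt(sqrt(-25 + 0*(5 - 6)) + 27206) = sqrt(sqrt(-25 + 0*(-1)) + 27206) = sqrt(sqrt(-25 + 0) + 27206) = sqrt(sqrt(-25) + 27206) = sqrt(5*I + 27206) = sqrt(27206 + 5*I)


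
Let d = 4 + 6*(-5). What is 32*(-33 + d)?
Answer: -1888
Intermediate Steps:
d = -26 (d = 4 - 30 = -26)
32*(-33 + d) = 32*(-33 - 26) = 32*(-59) = -1888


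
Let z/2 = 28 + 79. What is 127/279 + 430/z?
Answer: 73574/29853 ≈ 2.4645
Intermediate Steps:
z = 214 (z = 2*(28 + 79) = 2*107 = 214)
127/279 + 430/z = 127/279 + 430/214 = 127*(1/279) + 430*(1/214) = 127/279 + 215/107 = 73574/29853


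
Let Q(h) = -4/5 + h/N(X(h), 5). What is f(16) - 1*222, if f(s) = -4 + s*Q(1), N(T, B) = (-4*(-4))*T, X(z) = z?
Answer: -1189/5 ≈ -237.80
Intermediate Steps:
N(T, B) = 16*T
Q(h) = -59/80 (Q(h) = -4/5 + h/((16*h)) = -4*⅕ + h*(1/(16*h)) = -⅘ + 1/16 = -59/80)
f(s) = -4 - 59*s/80 (f(s) = -4 + s*(-59/80) = -4 - 59*s/80)
f(16) - 1*222 = (-4 - 59/80*16) - 1*222 = (-4 - 59/5) - 222 = -79/5 - 222 = -1189/5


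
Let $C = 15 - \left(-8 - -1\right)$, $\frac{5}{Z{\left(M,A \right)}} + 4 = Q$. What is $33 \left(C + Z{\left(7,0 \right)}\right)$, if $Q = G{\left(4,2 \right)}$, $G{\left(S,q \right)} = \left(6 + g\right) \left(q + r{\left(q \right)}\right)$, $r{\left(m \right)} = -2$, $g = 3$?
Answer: $\frac{2739}{4} \approx 684.75$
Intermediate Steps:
$G{\left(S,q \right)} = -18 + 9 q$ ($G{\left(S,q \right)} = \left(6 + 3\right) \left(q - 2\right) = 9 \left(-2 + q\right) = -18 + 9 q$)
$Q = 0$ ($Q = -18 + 9 \cdot 2 = -18 + 18 = 0$)
$Z{\left(M,A \right)} = - \frac{5}{4}$ ($Z{\left(M,A \right)} = \frac{5}{-4 + 0} = \frac{5}{-4} = 5 \left(- \frac{1}{4}\right) = - \frac{5}{4}$)
$C = 22$ ($C = 15 - \left(-8 + 1\right) = 15 - -7 = 15 + 7 = 22$)
$33 \left(C + Z{\left(7,0 \right)}\right) = 33 \left(22 - \frac{5}{4}\right) = 33 \cdot \frac{83}{4} = \frac{2739}{4}$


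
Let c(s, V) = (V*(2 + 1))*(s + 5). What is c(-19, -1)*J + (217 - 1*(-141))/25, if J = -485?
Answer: -508892/25 ≈ -20356.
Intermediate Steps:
c(s, V) = 3*V*(5 + s) (c(s, V) = (V*3)*(5 + s) = (3*V)*(5 + s) = 3*V*(5 + s))
c(-19, -1)*J + (217 - 1*(-141))/25 = (3*(-1)*(5 - 19))*(-485) + (217 - 1*(-141))/25 = (3*(-1)*(-14))*(-485) + (217 + 141)*(1/25) = 42*(-485) + 358*(1/25) = -20370 + 358/25 = -508892/25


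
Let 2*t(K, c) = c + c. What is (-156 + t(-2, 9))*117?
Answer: -17199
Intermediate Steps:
t(K, c) = c (t(K, c) = (c + c)/2 = (2*c)/2 = c)
(-156 + t(-2, 9))*117 = (-156 + 9)*117 = -147*117 = -17199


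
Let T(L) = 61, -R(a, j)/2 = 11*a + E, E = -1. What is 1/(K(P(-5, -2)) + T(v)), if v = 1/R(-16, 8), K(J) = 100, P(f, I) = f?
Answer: 1/161 ≈ 0.0062112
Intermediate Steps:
R(a, j) = 2 - 22*a (R(a, j) = -2*(11*a - 1) = -2*(-1 + 11*a) = 2 - 22*a)
v = 1/354 (v = 1/(2 - 22*(-16)) = 1/(2 + 352) = 1/354 ≈ 0.0028249)
1/(K(P(-5, -2)) + T(v)) = 1/(100 + 61) = 1/161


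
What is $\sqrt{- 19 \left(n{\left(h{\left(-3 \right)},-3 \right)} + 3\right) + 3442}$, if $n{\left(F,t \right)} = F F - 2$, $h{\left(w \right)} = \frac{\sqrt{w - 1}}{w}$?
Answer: $\frac{\sqrt{30883}}{3} \approx 58.579$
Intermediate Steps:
$h{\left(w \right)} = \frac{\sqrt{-1 + w}}{w}$
$n{\left(F,t \right)} = -2 + F^{2}$ ($n{\left(F,t \right)} = F^{2} - 2 = -2 + F^{2}$)
$\sqrt{- 19 \left(n{\left(h{\left(-3 \right)},-3 \right)} + 3\right) + 3442} = \sqrt{- 19 \left(\left(-2 + \left(\frac{\sqrt{-1 - 3}}{-3}\right)^{2}\right) + 3\right) + 3442} = \sqrt{- 19 \left(\left(-2 + \left(- \frac{\sqrt{-4}}{3}\right)^{2}\right) + 3\right) + 3442} = \sqrt{- 19 \left(\left(-2 + \left(- \frac{2 i}{3}\right)^{2}\right) + 3\right) + 3442} = \sqrt{- 19 \left(\left(-2 - \frac{4}{9}\right) + 3\right) + 3442} = \sqrt{- 19 \left(- \frac{22}{9} + 3\right) + 3442} = \sqrt{\left(-19\right) \frac{5}{9} + 3442} = \sqrt{- \frac{95}{9} + 3442} = \sqrt{\frac{30883}{9}} = \frac{\sqrt{30883}}{3}$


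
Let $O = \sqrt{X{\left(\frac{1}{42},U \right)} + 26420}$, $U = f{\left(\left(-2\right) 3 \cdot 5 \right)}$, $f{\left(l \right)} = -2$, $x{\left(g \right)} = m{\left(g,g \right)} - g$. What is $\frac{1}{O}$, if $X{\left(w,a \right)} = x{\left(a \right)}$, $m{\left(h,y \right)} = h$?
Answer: $\frac{\sqrt{6605}}{13210} \approx 0.0061522$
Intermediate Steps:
$x{\left(g \right)} = 0$ ($x{\left(g \right)} = g - g = 0$)
$U = -2$
$X{\left(w,a \right)} = 0$
$O = 2 \sqrt{6605}$ ($O = \sqrt{0 + 26420} = \sqrt{26420} = 2 \sqrt{6605} \approx 162.54$)
$\frac{1}{O} = \frac{1}{2 \sqrt{6605}} = \frac{\sqrt{6605}}{13210}$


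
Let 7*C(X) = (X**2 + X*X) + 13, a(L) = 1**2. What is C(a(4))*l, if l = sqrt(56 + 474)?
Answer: 15*sqrt(530)/7 ≈ 49.332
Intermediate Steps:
a(L) = 1
l = sqrt(530) ≈ 23.022
C(X) = 13/7 + 2*X**2/7 (C(X) = ((X**2 + X*X) + 13)/7 = ((X**2 + X**2) + 13)/7 = (2*X**2 + 13)/7 = (13 + 2*X**2)/7 = 13/7 + 2*X**2/7)
C(a(4))*l = (13/7 + (2/7)*1**2)*sqrt(530) = (13/7 + (2/7)*1)*sqrt(530) = (13/7 + 2/7)*sqrt(530) = 15*sqrt(530)/7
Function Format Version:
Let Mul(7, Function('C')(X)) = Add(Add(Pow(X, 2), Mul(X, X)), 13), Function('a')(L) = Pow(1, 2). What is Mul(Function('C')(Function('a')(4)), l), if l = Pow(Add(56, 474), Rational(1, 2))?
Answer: Mul(Rational(15, 7), Pow(530, Rational(1, 2))) ≈ 49.332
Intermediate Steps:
Function('a')(L) = 1
l = Pow(530, Rational(1, 2)) ≈ 23.022
Function('C')(X) = Add(Rational(13, 7), Mul(Rational(2, 7), Pow(X, 2))) (Function('C')(X) = Mul(Rational(1, 7), Add(Add(Pow(X, 2), Mul(X, X)), 13)) = Mul(Rational(1, 7), Add(Add(Pow(X, 2), Pow(X, 2)), 13)) = Mul(Rational(1, 7), Add(Mul(2, Pow(X, 2)), 13)) = Mul(Rational(1, 7), Add(13, Mul(2, Pow(X, 2)))) = Add(Rational(13, 7), Mul(Rational(2, 7), Pow(X, 2))))
Mul(Function('C')(Function('a')(4)), l) = Mul(Add(Rational(13, 7), Mul(Rational(2, 7), Pow(1, 2))), Pow(530, Rational(1, 2))) = Mul(Add(Rational(13, 7), Mul(Rational(2, 7), 1)), Pow(530, Rational(1, 2))) = Mul(Add(Rational(13, 7), Rational(2, 7)), Pow(530, Rational(1, 2))) = Mul(Rational(15, 7), Pow(530, Rational(1, 2)))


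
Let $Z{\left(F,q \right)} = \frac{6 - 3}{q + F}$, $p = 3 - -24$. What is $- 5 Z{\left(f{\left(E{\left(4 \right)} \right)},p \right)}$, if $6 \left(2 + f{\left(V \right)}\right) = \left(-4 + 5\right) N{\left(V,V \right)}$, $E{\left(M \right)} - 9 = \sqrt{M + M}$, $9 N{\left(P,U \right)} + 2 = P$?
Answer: $- \frac{1099170}{1841441} + \frac{1620 \sqrt{2}}{1841441} \approx -0.59566$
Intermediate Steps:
$p = 27$ ($p = 3 + 24 = 27$)
$N{\left(P,U \right)} = - \frac{2}{9} + \frac{P}{9}$
$E{\left(M \right)} = 9 + \sqrt{2} \sqrt{M}$ ($E{\left(M \right)} = 9 + \sqrt{M + M} = 9 + \sqrt{2 M} = 9 + \sqrt{2} \sqrt{M}$)
$f{\left(V \right)} = - \frac{55}{27} + \frac{V}{54}$ ($f{\left(V \right)} = -2 + \frac{\left(-4 + 5\right) \left(- \frac{2}{9} + \frac{V}{9}\right)}{6} = -2 + \frac{1 \left(- \frac{2}{9} + \frac{V}{9}\right)}{6} = -2 + \frac{- \frac{2}{9} + \frac{V}{9}}{6} = -2 + \left(- \frac{1}{27} + \frac{V}{54}\right) = - \frac{55}{27} + \frac{V}{54}$)
$Z{\left(F,q \right)} = \frac{3}{F + q}$
$- 5 Z{\left(f{\left(E{\left(4 \right)} \right)},p \right)} = - 5 \frac{3}{\left(- \frac{55}{27} + \frac{9 + \sqrt{2} \sqrt{4}}{54}\right) + 27} = - 5 \frac{3}{\left(- \frac{55}{27} + \frac{9 + \sqrt{2} \cdot 2}{54}\right) + 27} = - 5 \frac{3}{\left(- \frac{55}{27} + \frac{9 + 2 \sqrt{2}}{54}\right) + 27} = - 5 \frac{3}{\left(- \frac{55}{27} + \left(\frac{1}{6} + \frac{\sqrt{2}}{27}\right)\right) + 27} = - 5 \frac{3}{\left(- \frac{101}{54} + \frac{\sqrt{2}}{27}\right) + 27} = - 5 \frac{3}{\frac{1357}{54} + \frac{\sqrt{2}}{27}} = - \frac{15}{\frac{1357}{54} + \frac{\sqrt{2}}{27}}$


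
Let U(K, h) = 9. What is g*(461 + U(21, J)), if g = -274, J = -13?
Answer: -128780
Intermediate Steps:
g*(461 + U(21, J)) = -274*(461 + 9) = -274*470 = -128780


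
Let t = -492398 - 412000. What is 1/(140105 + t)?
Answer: -1/764293 ≈ -1.3084e-6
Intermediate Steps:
t = -904398
1/(140105 + t) = 1/(140105 - 904398) = 1/(-764293) = -1/764293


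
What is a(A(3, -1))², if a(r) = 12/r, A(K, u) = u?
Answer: 144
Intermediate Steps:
a(A(3, -1))² = (12/(-1))² = (12*(-1))² = (-12)² = 144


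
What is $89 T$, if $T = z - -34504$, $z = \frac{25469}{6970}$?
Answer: $\frac{21406133061}{6970} \approx 3.0712 \cdot 10^{6}$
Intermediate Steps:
$z = \frac{25469}{6970}$ ($z = 25469 \cdot \frac{1}{6970} = \frac{25469}{6970} \approx 3.6541$)
$T = \frac{240518349}{6970}$ ($T = \frac{25469}{6970} - -34504 = \frac{25469}{6970} + 34504 = \frac{240518349}{6970} \approx 34508.0$)
$89 T = 89 \cdot \frac{240518349}{6970} = \frac{21406133061}{6970}$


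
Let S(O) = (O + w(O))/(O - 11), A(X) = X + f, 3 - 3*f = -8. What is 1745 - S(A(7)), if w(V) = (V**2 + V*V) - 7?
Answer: 7316/3 ≈ 2438.7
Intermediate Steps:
f = 11/3 (f = 1 - 1/3*(-8) = 1 + 8/3 = 11/3 ≈ 3.6667)
A(X) = 11/3 + X (A(X) = X + 11/3 = 11/3 + X)
w(V) = -7 + 2*V**2 (w(V) = (V**2 + V**2) - 7 = 2*V**2 - 7 = -7 + 2*V**2)
S(O) = (-7 + O + 2*O**2)/(-11 + O) (S(O) = (O + (-7 + 2*O**2))/(O - 11) = (-7 + O + 2*O**2)/(-11 + O))
1745 - S(A(7)) = 1745 - (-7 + (11/3 + 7) + 2*(11/3 + 7)**2)/(-11 + (11/3 + 7)) = 1745 - (-7 + 32/3 + 2*(32/3)**2)/(-11 + 32/3) = 1745 - (-7 + 32/3 + 2*(1024/9))/(-1/3) = 1745 - (-3)*(-7 + 32/3 + 2048/9) = 1745 - (-3)*2081/9 = 1745 - 1*(-2081/3) = 1745 + 2081/3 = 7316/3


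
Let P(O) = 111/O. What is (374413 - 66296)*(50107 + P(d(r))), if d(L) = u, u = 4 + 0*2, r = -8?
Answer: 61789475063/4 ≈ 1.5447e+10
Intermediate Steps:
u = 4 (u = 4 + 0 = 4)
d(L) = 4
(374413 - 66296)*(50107 + P(d(r))) = (374413 - 66296)*(50107 + 111/4) = 308117*(50107 + 111*(¼)) = 308117*(50107 + 111/4) = 308117*(200539/4) = 61789475063/4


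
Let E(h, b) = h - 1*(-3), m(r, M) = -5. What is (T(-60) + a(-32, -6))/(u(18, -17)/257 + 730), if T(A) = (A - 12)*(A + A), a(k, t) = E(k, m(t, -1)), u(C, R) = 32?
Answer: 2213027/187642 ≈ 11.794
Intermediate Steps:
E(h, b) = 3 + h (E(h, b) = h + 3 = 3 + h)
a(k, t) = 3 + k
T(A) = 2*A*(-12 + A) (T(A) = (-12 + A)*(2*A) = 2*A*(-12 + A))
(T(-60) + a(-32, -6))/(u(18, -17)/257 + 730) = (2*(-60)*(-12 - 60) + (3 - 32))/(32/257 + 730) = (2*(-60)*(-72) - 29)/(32*(1/257) + 730) = (8640 - 29)/(32/257 + 730) = 8611/(187642/257) = 8611*(257/187642) = 2213027/187642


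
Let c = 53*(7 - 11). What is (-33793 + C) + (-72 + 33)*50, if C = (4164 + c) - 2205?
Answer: -33996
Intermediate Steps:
c = -212 (c = 53*(-4) = -212)
C = 1747 (C = (4164 - 212) - 2205 = 3952 - 2205 = 1747)
(-33793 + C) + (-72 + 33)*50 = (-33793 + 1747) + (-72 + 33)*50 = -32046 - 39*50 = -32046 - 1950 = -33996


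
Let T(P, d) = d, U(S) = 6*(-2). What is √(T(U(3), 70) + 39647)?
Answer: 3*√4413 ≈ 199.29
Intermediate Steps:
U(S) = -12
√(T(U(3), 70) + 39647) = √(70 + 39647) = √39717 = 3*√4413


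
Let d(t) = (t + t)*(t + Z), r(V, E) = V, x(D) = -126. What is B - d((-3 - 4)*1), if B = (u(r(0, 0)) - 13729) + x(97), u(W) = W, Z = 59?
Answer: -13127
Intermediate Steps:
B = -13855 (B = (0 - 13729) - 126 = -13729 - 126 = -13855)
d(t) = 2*t*(59 + t) (d(t) = (t + t)*(t + 59) = (2*t)*(59 + t) = 2*t*(59 + t))
B - d((-3 - 4)*1) = -13855 - 2*(-3 - 4)*1*(59 + (-3 - 4)*1) = -13855 - 2*(-7*1)*(59 - 7*1) = -13855 - 2*(-7)*(59 - 7) = -13855 - 2*(-7)*52 = -13855 - 1*(-728) = -13855 + 728 = -13127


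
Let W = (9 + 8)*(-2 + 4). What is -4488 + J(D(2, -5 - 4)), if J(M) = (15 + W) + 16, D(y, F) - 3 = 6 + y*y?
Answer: -4423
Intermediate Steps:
W = 34 (W = 17*2 = 34)
D(y, F) = 9 + y² (D(y, F) = 3 + (6 + y*y) = 3 + (6 + y²) = 9 + y²)
J(M) = 65 (J(M) = (15 + 34) + 16 = 49 + 16 = 65)
-4488 + J(D(2, -5 - 4)) = -4488 + 65 = -4423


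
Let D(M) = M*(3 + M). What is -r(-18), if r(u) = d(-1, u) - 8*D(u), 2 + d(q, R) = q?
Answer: 2163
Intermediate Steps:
d(q, R) = -2 + q
r(u) = -3 - 8*u*(3 + u) (r(u) = (-2 - 1) - 8*u*(3 + u) = -3 - 8*u*(3 + u))
-r(-18) = -(-3 - 8*(-18)*(3 - 18)) = -(-3 - 8*(-18)*(-15)) = -(-3 - 2160) = -1*(-2163) = 2163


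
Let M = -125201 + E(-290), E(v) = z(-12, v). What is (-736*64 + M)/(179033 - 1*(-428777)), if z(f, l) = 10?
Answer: -34459/121562 ≈ -0.28347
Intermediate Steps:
E(v) = 10
M = -125191 (M = -125201 + 10 = -125191)
(-736*64 + M)/(179033 - 1*(-428777)) = (-736*64 - 125191)/(179033 - 1*(-428777)) = (-47104 - 125191)/(179033 + 428777) = -172295/607810 = -172295*1/607810 = -34459/121562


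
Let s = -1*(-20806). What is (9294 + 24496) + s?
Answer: 54596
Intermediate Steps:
s = 20806
(9294 + 24496) + s = (9294 + 24496) + 20806 = 33790 + 20806 = 54596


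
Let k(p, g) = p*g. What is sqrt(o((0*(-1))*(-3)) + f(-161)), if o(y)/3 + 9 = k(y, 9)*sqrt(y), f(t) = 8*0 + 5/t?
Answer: 16*I*sqrt(2737)/161 ≈ 5.1991*I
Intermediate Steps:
k(p, g) = g*p
f(t) = 5/t (f(t) = 0 + 5/t = 5/t)
o(y) = -27 + 27*y**(3/2) (o(y) = -27 + 3*((9*y)*sqrt(y)) = -27 + 3*(9*y**(3/2)) = -27 + 27*y**(3/2))
sqrt(o((0*(-1))*(-3)) + f(-161)) = sqrt((-27 + 27*((0*(-1))*(-3))**(3/2)) + 5/(-161)) = sqrt((-27 + 27*(0*(-3))**(3/2)) + 5*(-1/161)) = sqrt((-27 + 27*0**(3/2)) - 5/161) = sqrt((-27 + 27*0) - 5/161) = sqrt((-27 + 0) - 5/161) = sqrt(-27 - 5/161) = sqrt(-4352/161) = 16*I*sqrt(2737)/161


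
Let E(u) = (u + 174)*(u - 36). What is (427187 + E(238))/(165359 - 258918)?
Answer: -510411/93559 ≈ -5.4555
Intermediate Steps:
E(u) = (-36 + u)*(174 + u) (E(u) = (174 + u)*(-36 + u) = (-36 + u)*(174 + u))
(427187 + E(238))/(165359 - 258918) = (427187 + (-6264 + 238² + 138*238))/(165359 - 258918) = (427187 + (-6264 + 56644 + 32844))/(-93559) = (427187 + 83224)*(-1/93559) = 510411*(-1/93559) = -510411/93559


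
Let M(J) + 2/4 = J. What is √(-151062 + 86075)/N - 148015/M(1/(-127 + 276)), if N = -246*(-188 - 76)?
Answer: 6301210/21 + I*√64987/64944 ≈ 3.0006e+5 + 0.0039253*I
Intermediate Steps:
N = 64944 (N = -246*(-264) = 64944)
M(J) = -½ + J
√(-151062 + 86075)/N - 148015/M(1/(-127 + 276)) = √(-151062 + 86075)/64944 - 148015/(-½ + 1/(-127 + 276)) = √(-64987)*(1/64944) - 148015/(-½ + 1/149) = (I*√64987)*(1/64944) - 148015/(-½ + 1/149) = I*√64987/64944 - 148015/(-147/298) = I*√64987/64944 - 148015*(-298/147) = I*√64987/64944 + 6301210/21 = 6301210/21 + I*√64987/64944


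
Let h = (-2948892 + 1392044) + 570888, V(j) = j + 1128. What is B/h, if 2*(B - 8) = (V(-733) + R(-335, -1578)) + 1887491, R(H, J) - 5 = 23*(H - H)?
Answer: -1887907/1971920 ≈ -0.95740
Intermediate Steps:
R(H, J) = 5 (R(H, J) = 5 + 23*(H - H) = 5 + 23*0 = 5 + 0 = 5)
V(j) = 1128 + j
B = 1887907/2 (B = 8 + (((1128 - 733) + 5) + 1887491)/2 = 8 + ((395 + 5) + 1887491)/2 = 8 + (400 + 1887491)/2 = 8 + (½)*1887891 = 8 + 1887891/2 = 1887907/2 ≈ 9.4395e+5)
h = -985960 (h = -1556848 + 570888 = -985960)
B/h = (1887907/2)/(-985960) = (1887907/2)*(-1/985960) = -1887907/1971920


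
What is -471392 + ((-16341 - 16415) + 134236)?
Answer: -369912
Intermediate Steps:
-471392 + ((-16341 - 16415) + 134236) = -471392 + (-32756 + 134236) = -471392 + 101480 = -369912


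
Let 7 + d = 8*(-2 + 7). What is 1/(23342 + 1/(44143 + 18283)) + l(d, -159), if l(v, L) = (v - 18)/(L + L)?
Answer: -7279121309/154457655458 ≈ -0.047127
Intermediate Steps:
d = 33 (d = -7 + 8*(-2 + 7) = -7 + 8*5 = -7 + 40 = 33)
l(v, L) = (-18 + v)/(2*L) (l(v, L) = (-18 + v)/((2*L)) = (-18 + v)*(1/(2*L)) = (-18 + v)/(2*L))
1/(23342 + 1/(44143 + 18283)) + l(d, -159) = 1/(23342 + 1/(44143 + 18283)) + (½)*(-18 + 33)/(-159) = 1/(23342 + 1/62426) + (½)*(-1/159)*15 = 1/(23342 + 1/62426) - 5/106 = 1/(1457147693/62426) - 5/106 = 62426/1457147693 - 5/106 = -7279121309/154457655458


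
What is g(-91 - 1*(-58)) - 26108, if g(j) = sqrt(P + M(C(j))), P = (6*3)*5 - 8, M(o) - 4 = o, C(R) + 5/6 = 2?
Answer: -26108 + sqrt(3138)/6 ≈ -26099.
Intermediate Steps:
C(R) = 7/6 (C(R) = -5/6 + 2 = 7/6)
M(o) = 4 + o
P = 82 (P = 18*5 - 8 = 90 - 8 = 82)
g(j) = sqrt(3138)/6 (g(j) = sqrt(82 + (4 + 7/6)) = sqrt(82 + 31/6) = sqrt(523/6) = sqrt(3138)/6)
g(-91 - 1*(-58)) - 26108 = sqrt(3138)/6 - 26108 = -26108 + sqrt(3138)/6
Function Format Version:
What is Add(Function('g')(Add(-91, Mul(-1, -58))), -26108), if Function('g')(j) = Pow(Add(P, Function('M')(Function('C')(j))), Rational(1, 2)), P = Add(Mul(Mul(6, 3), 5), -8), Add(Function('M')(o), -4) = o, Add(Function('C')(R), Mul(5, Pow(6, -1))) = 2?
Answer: Add(-26108, Mul(Rational(1, 6), Pow(3138, Rational(1, 2)))) ≈ -26099.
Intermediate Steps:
Function('C')(R) = Rational(7, 6) (Function('C')(R) = Add(Rational(-5, 6), 2) = Rational(7, 6))
Function('M')(o) = Add(4, o)
P = 82 (P = Add(Mul(18, 5), -8) = Add(90, -8) = 82)
Function('g')(j) = Mul(Rational(1, 6), Pow(3138, Rational(1, 2))) (Function('g')(j) = Pow(Add(82, Add(4, Rational(7, 6))), Rational(1, 2)) = Pow(Add(82, Rational(31, 6)), Rational(1, 2)) = Pow(Rational(523, 6), Rational(1, 2)) = Mul(Rational(1, 6), Pow(3138, Rational(1, 2))))
Add(Function('g')(Add(-91, Mul(-1, -58))), -26108) = Add(Mul(Rational(1, 6), Pow(3138, Rational(1, 2))), -26108) = Add(-26108, Mul(Rational(1, 6), Pow(3138, Rational(1, 2))))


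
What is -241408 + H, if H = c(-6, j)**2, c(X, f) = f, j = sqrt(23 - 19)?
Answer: -241404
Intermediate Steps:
j = 2 (j = sqrt(4) = 2)
H = 4 (H = 2**2 = 4)
-241408 + H = -241408 + 4 = -241404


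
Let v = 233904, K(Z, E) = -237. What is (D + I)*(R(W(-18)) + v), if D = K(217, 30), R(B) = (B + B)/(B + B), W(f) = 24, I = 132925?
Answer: 31036386640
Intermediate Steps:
R(B) = 1 (R(B) = (2*B)/((2*B)) = (2*B)*(1/(2*B)) = 1)
D = -237
(D + I)*(R(W(-18)) + v) = (-237 + 132925)*(1 + 233904) = 132688*233905 = 31036386640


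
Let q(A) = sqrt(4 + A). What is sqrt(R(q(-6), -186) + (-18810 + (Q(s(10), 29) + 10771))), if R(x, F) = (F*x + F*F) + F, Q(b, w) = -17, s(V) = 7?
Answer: sqrt(26354 - 186*I*sqrt(2)) ≈ 162.34 - 0.8102*I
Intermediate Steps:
R(x, F) = F + F**2 + F*x (R(x, F) = (F*x + F**2) + F = (F**2 + F*x) + F = F + F**2 + F*x)
sqrt(R(q(-6), -186) + (-18810 + (Q(s(10), 29) + 10771))) = sqrt(-186*(1 - 186 + sqrt(4 - 6)) + (-18810 + (-17 + 10771))) = sqrt(-186*(1 - 186 + sqrt(-2)) + (-18810 + 10754)) = sqrt(-186*(1 - 186 + I*sqrt(2)) - 8056) = sqrt(-186*(-185 + I*sqrt(2)) - 8056) = sqrt((34410 - 186*I*sqrt(2)) - 8056) = sqrt(26354 - 186*I*sqrt(2))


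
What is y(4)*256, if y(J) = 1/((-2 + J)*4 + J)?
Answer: 64/3 ≈ 21.333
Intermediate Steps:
y(J) = 1/(-8 + 5*J) (y(J) = 1/((-8 + 4*J) + J) = 1/(-8 + 5*J))
y(4)*256 = 256/(-8 + 5*4) = 256/(-8 + 20) = 256/12 = (1/12)*256 = 64/3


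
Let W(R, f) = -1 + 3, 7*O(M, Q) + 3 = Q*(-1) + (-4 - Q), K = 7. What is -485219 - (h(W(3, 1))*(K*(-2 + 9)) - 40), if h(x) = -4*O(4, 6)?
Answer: -485711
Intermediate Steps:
O(M, Q) = -1 - 2*Q/7 (O(M, Q) = -3/7 + (Q*(-1) + (-4 - Q))/7 = -3/7 + (-Q + (-4 - Q))/7 = -3/7 + (-4 - 2*Q)/7 = -3/7 + (-4/7 - 2*Q/7) = -1 - 2*Q/7)
W(R, f) = 2
h(x) = 76/7 (h(x) = -4*(-1 - 2/7*6) = -4*(-1 - 12/7) = -4*(-19/7) = 76/7)
-485219 - (h(W(3, 1))*(K*(-2 + 9)) - 40) = -485219 - (76*(7*(-2 + 9))/7 - 40) = -485219 - (76*(7*7)/7 - 40) = -485219 - ((76/7)*49 - 40) = -485219 - (532 - 40) = -485219 - 1*492 = -485219 - 492 = -485711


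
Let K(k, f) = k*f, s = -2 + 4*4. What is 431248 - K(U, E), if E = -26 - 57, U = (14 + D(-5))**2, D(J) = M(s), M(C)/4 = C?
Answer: 837948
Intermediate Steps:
s = 14 (s = -2 + 16 = 14)
M(C) = 4*C
D(J) = 56 (D(J) = 4*14 = 56)
U = 4900 (U = (14 + 56)**2 = 70**2 = 4900)
E = -83
K(k, f) = f*k
431248 - K(U, E) = 431248 - (-83)*4900 = 431248 - 1*(-406700) = 431248 + 406700 = 837948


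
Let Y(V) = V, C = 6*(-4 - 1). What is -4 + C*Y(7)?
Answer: -214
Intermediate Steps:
C = -30 (C = 6*(-5) = -30)
-4 + C*Y(7) = -4 - 30*7 = -4 - 210 = -214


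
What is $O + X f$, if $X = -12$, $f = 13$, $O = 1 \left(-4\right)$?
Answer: $-160$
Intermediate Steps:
$O = -4$
$O + X f = -4 - 156 = -160$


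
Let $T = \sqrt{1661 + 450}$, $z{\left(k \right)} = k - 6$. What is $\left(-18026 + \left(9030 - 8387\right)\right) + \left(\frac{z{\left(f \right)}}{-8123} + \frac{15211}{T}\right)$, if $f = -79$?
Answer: $- \frac{141202024}{8123} + \frac{15211 \sqrt{2111}}{2111} \approx -17052.0$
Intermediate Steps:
$z{\left(k \right)} = -6 + k$
$T = \sqrt{2111} \approx 45.946$
$\left(-18026 + \left(9030 - 8387\right)\right) + \left(\frac{z{\left(f \right)}}{-8123} + \frac{15211}{T}\right) = \left(-18026 + \left(9030 - 8387\right)\right) + \left(\frac{-6 - 79}{-8123} + \frac{15211}{\sqrt{2111}}\right) = \left(-18026 + \left(9030 - 8387\right)\right) - \left(- \frac{85}{8123} - 15211 \frac{\sqrt{2111}}{2111}\right) = \left(-18026 + 643\right) + \left(\frac{85}{8123} + \frac{15211 \sqrt{2111}}{2111}\right) = -17383 + \left(\frac{85}{8123} + \frac{15211 \sqrt{2111}}{2111}\right) = - \frac{141202024}{8123} + \frac{15211 \sqrt{2111}}{2111}$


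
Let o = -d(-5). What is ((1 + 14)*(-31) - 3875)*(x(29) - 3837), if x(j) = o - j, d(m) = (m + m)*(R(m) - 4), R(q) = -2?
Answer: 17038840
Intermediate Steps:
d(m) = -12*m (d(m) = (m + m)*(-2 - 4) = (2*m)*(-6) = -12*m)
o = -60 (o = -(-12)*(-5) = -1*60 = -60)
x(j) = -60 - j
((1 + 14)*(-31) - 3875)*(x(29) - 3837) = ((1 + 14)*(-31) - 3875)*((-60 - 1*29) - 3837) = (15*(-31) - 3875)*((-60 - 29) - 3837) = (-465 - 3875)*(-89 - 3837) = -4340*(-3926) = 17038840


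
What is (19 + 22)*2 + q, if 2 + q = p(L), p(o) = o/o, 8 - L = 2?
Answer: 81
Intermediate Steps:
L = 6 (L = 8 - 1*2 = 8 - 2 = 6)
p(o) = 1
q = -1 (q = -2 + 1 = -1)
(19 + 22)*2 + q = (19 + 22)*2 - 1 = 41*2 - 1 = 82 - 1 = 81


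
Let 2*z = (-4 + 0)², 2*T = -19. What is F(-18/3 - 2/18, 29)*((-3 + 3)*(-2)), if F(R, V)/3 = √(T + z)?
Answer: 0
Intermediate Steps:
T = -19/2 (T = (½)*(-19) = -19/2 ≈ -9.5000)
z = 8 (z = (-4 + 0)²/2 = (½)*(-4)² = (½)*16 = 8)
F(R, V) = 3*I*√6/2 (F(R, V) = 3*√(-19/2 + 8) = 3*√(-3/2) = 3*(I*√6/2) = 3*I*√6/2)
F(-18/3 - 2/18, 29)*((-3 + 3)*(-2)) = (3*I*√6/2)*((-3 + 3)*(-2)) = (3*I*√6/2)*(0*(-2)) = (3*I*√6/2)*0 = 0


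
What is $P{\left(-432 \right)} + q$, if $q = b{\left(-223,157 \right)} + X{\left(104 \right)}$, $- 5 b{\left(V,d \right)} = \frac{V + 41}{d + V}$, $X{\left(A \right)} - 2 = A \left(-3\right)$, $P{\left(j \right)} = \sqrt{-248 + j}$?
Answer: $- \frac{51241}{165} + 2 i \sqrt{170} \approx -310.55 + 26.077 i$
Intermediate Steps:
$X{\left(A \right)} = 2 - 3 A$ ($X{\left(A \right)} = 2 + A \left(-3\right) = 2 - 3 A$)
$b{\left(V,d \right)} = - \frac{41 + V}{5 \left(V + d\right)}$ ($b{\left(V,d \right)} = - \frac{\left(V + 41\right) \frac{1}{d + V}}{5} = - \frac{\left(41 + V\right) \frac{1}{V + d}}{5} = - \frac{\frac{1}{V + d} \left(41 + V\right)}{5} = - \frac{41 + V}{5 \left(V + d\right)}$)
$q = - \frac{51241}{165}$ ($q = \frac{-41 - -223}{5 \left(-223 + 157\right)} + \left(2 - 312\right) = \frac{-41 + 223}{5 \left(-66\right)} + \left(2 - 312\right) = \frac{1}{5} \left(- \frac{1}{66}\right) 182 - 310 = - \frac{91}{165} - 310 = - \frac{51241}{165} \approx -310.55$)
$P{\left(-432 \right)} + q = \sqrt{-248 - 432} - \frac{51241}{165} = \sqrt{-680} - \frac{51241}{165} = 2 i \sqrt{170} - \frac{51241}{165} = - \frac{51241}{165} + 2 i \sqrt{170}$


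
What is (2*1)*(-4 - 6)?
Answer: -20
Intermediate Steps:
(2*1)*(-4 - 6) = 2*(-10) = -20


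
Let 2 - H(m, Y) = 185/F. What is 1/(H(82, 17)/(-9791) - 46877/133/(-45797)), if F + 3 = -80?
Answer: 4949870235653/35956793330 ≈ 137.66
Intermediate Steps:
F = -83 (F = -3 - 80 = -83)
H(m, Y) = 351/83 (H(m, Y) = 2 - 185/(-83) = 2 - 185*(-1)/83 = 2 - 1*(-185/83) = 2 + 185/83 = 351/83)
1/(H(82, 17)/(-9791) - 46877/133/(-45797)) = 1/((351/83)/(-9791) - 46877/133/(-45797)) = 1/((351/83)*(-1/9791) - 46877*1/133*(-1/45797)) = 1/(-351/812653 - 46877/133*(-1/45797)) = 1/(-351/812653 + 46877/6091001) = 1/(35956793330/4949870235653) = 4949870235653/35956793330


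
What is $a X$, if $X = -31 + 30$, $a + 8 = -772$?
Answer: $780$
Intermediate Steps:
$a = -780$ ($a = -8 - 772 = -780$)
$X = -1$
$a X = \left(-780\right) \left(-1\right) = 780$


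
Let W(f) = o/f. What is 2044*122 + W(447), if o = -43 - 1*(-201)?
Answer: 111467654/447 ≈ 2.4937e+5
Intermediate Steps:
o = 158 (o = -43 + 201 = 158)
W(f) = 158/f
2044*122 + W(447) = 2044*122 + 158/447 = 249368 + 158*(1/447) = 249368 + 158/447 = 111467654/447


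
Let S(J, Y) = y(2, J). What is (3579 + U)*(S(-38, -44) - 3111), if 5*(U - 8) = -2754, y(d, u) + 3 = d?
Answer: -47243272/5 ≈ -9.4487e+6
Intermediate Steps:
y(d, u) = -3 + d
S(J, Y) = -1 (S(J, Y) = -3 + 2 = -1)
U = -2714/5 (U = 8 + (⅕)*(-2754) = 8 - 2754/5 = -2714/5 ≈ -542.80)
(3579 + U)*(S(-38, -44) - 3111) = (3579 - 2714/5)*(-1 - 3111) = (15181/5)*(-3112) = -47243272/5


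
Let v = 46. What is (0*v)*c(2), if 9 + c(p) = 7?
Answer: 0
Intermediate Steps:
c(p) = -2 (c(p) = -9 + 7 = -2)
(0*v)*c(2) = (0*46)*(-2) = 0*(-2) = 0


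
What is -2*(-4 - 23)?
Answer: 54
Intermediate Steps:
-2*(-4 - 23) = -2*(-27) = 54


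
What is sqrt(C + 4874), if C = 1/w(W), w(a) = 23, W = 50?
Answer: sqrt(2578369)/23 ≈ 69.814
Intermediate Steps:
C = 1/23 ≈ 0.043478
sqrt(C + 4874) = sqrt(1/23 + 4874) = sqrt(112103/23) = sqrt(2578369)/23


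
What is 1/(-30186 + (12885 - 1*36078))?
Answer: -1/53379 ≈ -1.8734e-5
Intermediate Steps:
1/(-30186 + (12885 - 1*36078)) = 1/(-30186 + (12885 - 36078)) = 1/(-30186 - 23193) = 1/(-53379) = -1/53379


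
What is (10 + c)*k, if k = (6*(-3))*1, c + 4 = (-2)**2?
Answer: -180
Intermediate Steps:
c = 0 (c = -4 + (-2)**2 = -4 + 4 = 0)
k = -18 (k = -18*1 = -18)
(10 + c)*k = (10 + 0)*(-18) = 10*(-18) = -180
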